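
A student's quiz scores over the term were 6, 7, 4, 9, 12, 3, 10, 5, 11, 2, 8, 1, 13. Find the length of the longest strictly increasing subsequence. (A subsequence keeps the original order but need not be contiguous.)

6

Track the smallest tail for each achievable length (strict):
6 → extends → [6]
7 → extends → [6, 7]
4 → replaces 6 → [4, 7]
9 → extends → [4, 7, 9]
12 → extends → [4, 7, 9, 12]
3 → replaces 4 → [3, 7, 9, 12]
10 → replaces 12 → [3, 7, 9, 10]
5 → replaces 7 → [3, 5, 9, 10]
11 → extends → [3, 5, 9, 10, 11]
2 → replaces 3 → [2, 5, 9, 10, 11]
8 → replaces 9 → [2, 5, 8, 10, 11]
1 → replaces 2 → [1, 5, 8, 10, 11]
13 → extends → [1, 5, 8, 10, 11, 13]
Six tails, so the longest strictly increasing subsequence has length 6 (e.g. 6, 7, 9, 10, 11, 13).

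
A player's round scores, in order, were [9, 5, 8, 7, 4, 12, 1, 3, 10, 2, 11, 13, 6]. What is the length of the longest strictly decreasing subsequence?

6

Let dp[i] be the longest strictly decreasing subsequence ending at i:
i:      1  2  3  4  5  6  7  8  9 10 11 12 13
a[i]:   9  5  8  7  4 12  1  3 10  2 11 13  6
dp:     1  2  2  3  4  1  5  5  2  6  2  1  4
Maximum is 6.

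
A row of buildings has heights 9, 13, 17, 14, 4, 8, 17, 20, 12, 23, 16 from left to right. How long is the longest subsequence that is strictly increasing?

6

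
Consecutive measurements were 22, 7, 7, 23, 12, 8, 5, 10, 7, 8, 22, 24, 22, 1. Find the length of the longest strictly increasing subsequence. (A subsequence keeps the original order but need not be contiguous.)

5

Track the smallest tail for each achievable length (strict):
22 → extends → [22]
7 → replaces 22 → [7]
7 → already a tail → [7]
23 → extends → [7, 23]
12 → replaces 23 → [7, 12]
8 → replaces 12 → [7, 8]
5 → replaces 7 → [5, 8]
10 → extends → [5, 8, 10]
7 → replaces 8 → [5, 7, 10]
8 → replaces 10 → [5, 7, 8]
22 → extends → [5, 7, 8, 22]
24 → extends → [5, 7, 8, 22, 24]
22 → already a tail → [5, 7, 8, 22, 24]
1 → replaces 5 → [1, 7, 8, 22, 24]
Five tails, so the longest strictly increasing subsequence has length 5 (e.g. 7, 8, 10, 22, 24).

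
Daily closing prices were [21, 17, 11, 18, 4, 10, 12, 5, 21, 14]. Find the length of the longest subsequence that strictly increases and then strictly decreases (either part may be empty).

inc[i] = longest strictly increasing subsequence ending at i; dec[i] = longest strictly decreasing subsequence starting at i:
i:      1  2  3  4  5  6  7  8  9 10
a[i]:  21 17 11 18  4 10 12  5 21 14
inc:    1  1  1  2  1  2  3  2  4  4
dec:    5  4  3  3  1  2  2  1  2  1
Best peak at i=1 (value 21): inc=1, dec=5, length 1+5−1 = 5.

5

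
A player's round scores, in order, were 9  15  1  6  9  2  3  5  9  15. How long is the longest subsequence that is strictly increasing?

Let dp[i] be the length of the longest such subsequence ending at index i:
i:      1  2  3  4  5  6  7  8  9 10
a[i]:   9 15  1  6  9  2  3  5  9 15
dp:     1  2  1  2  3  2  3  4  5  6
Maximum dp value is 6.

6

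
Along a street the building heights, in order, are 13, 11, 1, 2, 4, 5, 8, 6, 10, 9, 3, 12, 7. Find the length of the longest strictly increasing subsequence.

Track the smallest tail for each achievable length (strict):
13 → extends → [13]
11 → replaces 13 → [11]
1 → replaces 11 → [1]
2 → extends → [1, 2]
4 → extends → [1, 2, 4]
5 → extends → [1, 2, 4, 5]
8 → extends → [1, 2, 4, 5, 8]
6 → replaces 8 → [1, 2, 4, 5, 6]
10 → extends → [1, 2, 4, 5, 6, 10]
9 → replaces 10 → [1, 2, 4, 5, 6, 9]
3 → replaces 4 → [1, 2, 3, 5, 6, 9]
12 → extends → [1, 2, 3, 5, 6, 9, 12]
7 → replaces 9 → [1, 2, 3, 5, 6, 7, 12]
Seven tails, so the longest strictly increasing subsequence has length 7 (e.g. 1, 2, 4, 5, 8, 10, 12).

7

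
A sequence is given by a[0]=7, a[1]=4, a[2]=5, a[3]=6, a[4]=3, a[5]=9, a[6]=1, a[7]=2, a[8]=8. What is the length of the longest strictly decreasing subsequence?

4

Negate each value so 'decreasing' becomes 'increasing', then run patience tails on the negated sequence:
-7 → extends → [-7]
-4 → extends → [-7, -4]
-5 → replaces -4 → [-7, -5]
-6 → replaces -5 → [-7, -6]
-3 → extends → [-7, -6, -3]
-9 → replaces -7 → [-9, -6, -3]
-1 → extends → [-9, -6, -3, -1]
-2 → replaces -1 → [-9, -6, -3, -2]
-8 → replaces -6 → [-9, -8, -3, -2]
Four tails, so the longest strictly decreasing subsequence of the original has length 4.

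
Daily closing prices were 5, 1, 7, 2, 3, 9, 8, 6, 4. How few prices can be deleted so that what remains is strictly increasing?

Fewest deletions = n − (longest strictly increasing subsequence).
i:     1 2 3 4 5 6 7 8 9
a[i]:  5 1 7 2 3 9 8 6 4
dp:    1 1 2 2 3 4 4 4 4
max dp = 4, so deletions = 9 − 4 = 5.

5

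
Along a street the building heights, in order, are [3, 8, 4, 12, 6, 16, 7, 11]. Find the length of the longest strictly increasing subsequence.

Track the smallest tail for each achievable length (strict):
3 → extends → [3]
8 → extends → [3, 8]
4 → replaces 8 → [3, 4]
12 → extends → [3, 4, 12]
6 → replaces 12 → [3, 4, 6]
16 → extends → [3, 4, 6, 16]
7 → replaces 16 → [3, 4, 6, 7]
11 → extends → [3, 4, 6, 7, 11]
Five tails, so the longest strictly increasing subsequence has length 5 (e.g. 3, 4, 6, 7, 11).

5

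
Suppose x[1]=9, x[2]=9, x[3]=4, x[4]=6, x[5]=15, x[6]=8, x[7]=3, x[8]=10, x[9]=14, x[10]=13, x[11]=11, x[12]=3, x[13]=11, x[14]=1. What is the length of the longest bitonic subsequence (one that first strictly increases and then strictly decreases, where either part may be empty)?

9

inc[i] = longest strictly increasing subsequence ending at i; dec[i] = longest strictly decreasing subsequence starting at i:
i:      1  2  3  4  5  6  7  8  9 10 11 12 13 14
x[i]:   9  9  4  6 15  8  3 10 14 13 11  3 11  1
inc:    1  1  1  2  3  3  1  4  5  5  5  1  5  1
dec:    4  4  3  3  6  3  2  3  5  4  3  2  2  1
Best peak at i=9 (value 14): inc=5, dec=5, length 5+5−1 = 9.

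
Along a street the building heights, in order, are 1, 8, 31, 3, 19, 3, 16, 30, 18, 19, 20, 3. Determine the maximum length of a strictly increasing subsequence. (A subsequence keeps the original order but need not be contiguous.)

Let dp[i] be the length of the longest such subsequence ending at index i:
i:      1  2  3  4  5  6  7  8  9 10 11 12
a[i]:   1  8 31  3 19  3 16 30 18 19 20  3
dp:     1  2  3  2  3  2  3  4  4  5  6  2
Maximum dp value is 6.

6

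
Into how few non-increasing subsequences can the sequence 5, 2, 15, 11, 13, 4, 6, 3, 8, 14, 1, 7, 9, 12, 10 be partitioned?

The minimum number of non-increasing subsequences covering a sequence equals the length of its longest strictly increasing subsequence.
LIS length is 6 (e.g. 2, 4, 6, 8, 9, 12), so 6 piles are needed.

6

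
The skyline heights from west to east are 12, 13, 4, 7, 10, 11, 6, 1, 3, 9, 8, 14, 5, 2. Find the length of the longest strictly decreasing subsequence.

Let dp[i] be the longest strictly decreasing subsequence ending at i:
i:      1  2  3  4  5  6  7  8  9 10 11 12 13 14
a[i]:  12 13  4  7 10 11  6  1  3  9  8 14  5  2
dp:     1  1  2  2  2  2  3  4  4  3  4  1  5  6
Maximum is 6.

6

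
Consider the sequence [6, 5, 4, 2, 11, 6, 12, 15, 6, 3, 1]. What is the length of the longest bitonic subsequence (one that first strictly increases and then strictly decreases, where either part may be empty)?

7

inc[i] = longest strictly increasing subsequence ending at i; dec[i] = longest strictly decreasing subsequence starting at i:
i:      1  2  3  4  5  6  7  8  9 10 11
a[i]:   6  5  4  2 11  6 12 15  6  3  1
inc:    1  1  1  1  2  2  3  4  2  2  1
dec:    5  4  3  2  4  3  4  4  3  2  1
Best peak at i=8 (value 15): inc=4, dec=4, length 4+4−1 = 7.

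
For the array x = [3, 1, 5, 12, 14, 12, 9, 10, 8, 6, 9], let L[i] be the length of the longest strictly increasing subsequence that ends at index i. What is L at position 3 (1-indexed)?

2

dp[i] = 1 + max{dp[j] : j<i, x[j]<x[i]} (or 1 if no such j):
i:      1  2  3  4  5  6  7  8  9 10 11
x[i]:   3  1  5 12 14 12  9 10  8  6  9
dp:     1  1  2  3  4  3  3  4  3  3  4
At index 3 the value is 2.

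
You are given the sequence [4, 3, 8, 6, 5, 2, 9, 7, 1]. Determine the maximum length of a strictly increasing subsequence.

Track the smallest tail for each achievable length (strict):
4 → extends → [4]
3 → replaces 4 → [3]
8 → extends → [3, 8]
6 → replaces 8 → [3, 6]
5 → replaces 6 → [3, 5]
2 → replaces 3 → [2, 5]
9 → extends → [2, 5, 9]
7 → replaces 9 → [2, 5, 7]
1 → replaces 2 → [1, 5, 7]
Three tails, so the longest strictly increasing subsequence has length 3 (e.g. 4, 8, 9).

3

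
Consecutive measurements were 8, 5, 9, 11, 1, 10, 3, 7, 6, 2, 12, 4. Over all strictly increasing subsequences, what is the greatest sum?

40

Let S[i] be the best sum of a strictly increasing subsequence ending at i:
i:      1  2  3  4  5  6  7  8  9 10 11 12
a[i]:   8  5  9 11  1 10  3  7  6  2 12  4
S:      8  5 17 28  1 27  4 12 11  3 40  8
Maximum is 40 (e.g. 8 + 9 + 11 + 12).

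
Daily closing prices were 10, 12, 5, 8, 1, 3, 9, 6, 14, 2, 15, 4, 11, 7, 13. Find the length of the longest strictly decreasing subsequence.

4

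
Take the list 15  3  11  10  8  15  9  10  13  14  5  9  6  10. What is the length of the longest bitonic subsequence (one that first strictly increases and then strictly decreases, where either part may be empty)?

8

inc[i] = longest strictly increasing subsequence ending at i; dec[i] = longest strictly decreasing subsequence starting at i:
i:      1  2  3  4  5  6  7  8  9 10 11 12 13 14
a[i]:  15  3 11 10  8 15  9 10 13 14  5  9  6 10
inc:    1  1  2  2  2  3  3  4  5  6  2  3  3  4
dec:    5  1  4  3  2  4  2  3  3  3  1  2  1  1
Best peak at i=10 (value 14): inc=6, dec=3, length 6+3−1 = 8.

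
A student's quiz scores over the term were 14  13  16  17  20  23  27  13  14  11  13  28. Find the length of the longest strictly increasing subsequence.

7

Let dp[i] be the length of the longest such subsequence ending at index i:
i:      1  2  3  4  5  6  7  8  9 10 11 12
a[i]:  14 13 16 17 20 23 27 13 14 11 13 28
dp:     1  1  2  3  4  5  6  1  2  1  2  7
Maximum dp value is 7.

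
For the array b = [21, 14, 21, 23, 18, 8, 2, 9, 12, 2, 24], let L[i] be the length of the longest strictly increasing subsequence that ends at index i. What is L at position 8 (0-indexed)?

3

dp[i] = 1 + max{dp[j] : j<i, b[j]<b[i]} (or 1 if no such j):
i:      0  1  2  3  4  5  6  7  8  9 10
b[i]:  21 14 21 23 18  8  2  9 12  2 24
dp:     1  1  2  3  2  1  1  2  3  1  4
At index 8 the value is 3.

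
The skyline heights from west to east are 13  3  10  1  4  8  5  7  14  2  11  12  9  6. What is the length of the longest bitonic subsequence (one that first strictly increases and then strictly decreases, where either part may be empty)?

inc[i] = longest strictly increasing subsequence ending at i; dec[i] = longest strictly decreasing subsequence starting at i:
i:      1  2  3  4  5  6  7  8  9 10 11 12 13 14
a[i]:  13  3 10  1  4  8  5  7 14  2 11 12  9  6
inc:    1  1  2  1  2  3  3  4  5  2  5  6  5  4
dec:    5  2  4  1  2  3  2  2  4  1  3  3  2  1
Best peak at i=9 (value 14): inc=5, dec=4, length 5+4−1 = 8.

8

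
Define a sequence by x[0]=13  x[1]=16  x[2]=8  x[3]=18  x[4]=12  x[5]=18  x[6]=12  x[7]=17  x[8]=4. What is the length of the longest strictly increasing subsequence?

3

Let dp[i] be the length of the longest such subsequence ending at index i:
i:      0  1  2  3  4  5  6  7  8
x[i]:  13 16  8 18 12 18 12 17  4
dp:     1  2  1  3  2  3  2  3  1
Maximum dp value is 3.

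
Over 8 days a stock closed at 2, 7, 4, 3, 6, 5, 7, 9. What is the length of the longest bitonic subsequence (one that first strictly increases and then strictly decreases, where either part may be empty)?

5

inc[i] = longest strictly increasing subsequence ending at i; dec[i] = longest strictly decreasing subsequence starting at i:
i:     1 2 3 4 5 6 7 8
a[i]:  2 7 4 3 6 5 7 9
inc:   1 2 2 2 3 3 4 5
dec:   1 3 2 1 2 1 1 1
Best peak at i=8 (value 9): inc=5, dec=1, length 5+1−1 = 5.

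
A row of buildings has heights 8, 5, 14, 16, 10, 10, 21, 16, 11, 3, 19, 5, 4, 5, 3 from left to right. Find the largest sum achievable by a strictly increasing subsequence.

Let S[i] be the best sum of a strictly increasing subsequence ending at i:
i:      1  2  3  4  5  6  7  8  9 10 11 12 13 14 15
a[i]:   8  5 14 16 10 10 21 16 11  3 19  5  4  5  3
S:      8  5 22 38 18 18 59 38 29  3 57  8  7 12  3
Maximum is 59 (e.g. 8 + 14 + 16 + 21).

59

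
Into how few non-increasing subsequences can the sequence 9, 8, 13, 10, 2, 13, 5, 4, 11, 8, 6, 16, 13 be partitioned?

4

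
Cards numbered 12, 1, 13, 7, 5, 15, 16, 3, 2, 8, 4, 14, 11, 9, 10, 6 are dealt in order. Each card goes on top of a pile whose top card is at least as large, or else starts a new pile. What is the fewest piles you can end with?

5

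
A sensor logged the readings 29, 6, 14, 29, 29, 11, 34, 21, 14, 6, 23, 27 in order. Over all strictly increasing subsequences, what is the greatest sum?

Let S[i] be the best sum of a strictly increasing subsequence ending at i:
i:      1  2  3  4  5  6  7  8  9 10 11 12
a[i]:  29  6 14 29 29 11 34 21 14  6 23 27
S:     29  6 20 49 49 17 83 41 31  6 64 91
Maximum is 91 (e.g. 6 + 14 + 21 + 23 + 27).

91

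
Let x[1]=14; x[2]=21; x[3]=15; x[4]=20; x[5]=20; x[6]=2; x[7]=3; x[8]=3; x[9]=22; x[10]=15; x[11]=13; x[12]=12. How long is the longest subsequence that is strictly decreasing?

5

Let dp[i] be the longest strictly decreasing subsequence ending at i:
i:      1  2  3  4  5  6  7  8  9 10 11 12
x[i]:  14 21 15 20 20  2  3  3 22 15 13 12
dp:     1  1  2  2  2  3  3  3  1  3  4  5
Maximum is 5.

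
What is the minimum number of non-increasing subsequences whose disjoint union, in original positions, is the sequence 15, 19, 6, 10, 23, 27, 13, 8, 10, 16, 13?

4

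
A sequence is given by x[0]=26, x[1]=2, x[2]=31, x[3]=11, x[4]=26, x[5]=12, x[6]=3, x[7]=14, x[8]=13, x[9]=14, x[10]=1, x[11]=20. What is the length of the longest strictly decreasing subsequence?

5

Let dp[i] be the longest strictly decreasing subsequence ending at i:
i:      0  1  2  3  4  5  6  7  8  9 10 11
x[i]:  26  2 31 11 26 12  3 14 13 14  1 20
dp:     1  2  1  2  2  3  4  3  4  3  5  3
Maximum is 5.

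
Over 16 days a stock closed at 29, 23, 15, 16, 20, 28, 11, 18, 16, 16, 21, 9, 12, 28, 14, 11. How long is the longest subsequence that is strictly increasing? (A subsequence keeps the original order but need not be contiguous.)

Let dp[i] be the length of the longest such subsequence ending at index i:
i:      1  2  3  4  5  6  7  8  9 10 11 12 13 14 15 16
a[i]:  29 23 15 16 20 28 11 18 16 16 21  9 12 28 14 11
dp:     1  1  1  2  3  4  1  3  2  2  4  1  2  5  3  2
Maximum dp value is 5.

5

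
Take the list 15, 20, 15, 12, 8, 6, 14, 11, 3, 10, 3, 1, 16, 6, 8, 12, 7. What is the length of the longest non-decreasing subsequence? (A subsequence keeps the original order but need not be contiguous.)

5

Track the smallest tail for each achievable length (allowing ties):
15 → extends → [15]
20 → extends → [15, 20]
15 → replaces 20 → [15, 15]
12 → replaces 15 → [12, 15]
8 → replaces 12 → [8, 15]
6 → replaces 8 → [6, 15]
14 → replaces 15 → [6, 14]
11 → replaces 14 → [6, 11]
3 → replaces 6 → [3, 11]
10 → replaces 11 → [3, 10]
3 → replaces 10 → [3, 3]
1 → replaces 3 → [1, 3]
16 → extends → [1, 3, 16]
6 → replaces 16 → [1, 3, 6]
8 → extends → [1, 3, 6, 8]
12 → extends → [1, 3, 6, 8, 12]
7 → replaces 8 → [1, 3, 6, 7, 12]
Five tails, so the longest non-decreasing subsequence has length 5 (e.g. 3, 3, 6, 8, 12).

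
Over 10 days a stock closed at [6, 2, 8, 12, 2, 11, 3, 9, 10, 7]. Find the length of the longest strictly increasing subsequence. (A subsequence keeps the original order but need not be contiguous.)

Track the smallest tail for each achievable length (strict):
6 → extends → [6]
2 → replaces 6 → [2]
8 → extends → [2, 8]
12 → extends → [2, 8, 12]
2 → already a tail → [2, 8, 12]
11 → replaces 12 → [2, 8, 11]
3 → replaces 8 → [2, 3, 11]
9 → replaces 11 → [2, 3, 9]
10 → extends → [2, 3, 9, 10]
7 → replaces 9 → [2, 3, 7, 10]
Four tails, so the longest strictly increasing subsequence has length 4 (e.g. 6, 8, 9, 10).

4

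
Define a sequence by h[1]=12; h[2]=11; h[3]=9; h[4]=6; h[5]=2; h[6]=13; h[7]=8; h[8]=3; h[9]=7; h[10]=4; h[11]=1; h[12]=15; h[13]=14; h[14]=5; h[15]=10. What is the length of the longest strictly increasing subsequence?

Let dp[i] be the length of the longest such subsequence ending at index i:
i:      1  2  3  4  5  6  7  8  9 10 11 12 13 14 15
h[i]:  12 11  9  6  2 13  8  3  7  4  1 15 14  5 10
dp:     1  1  1  1  1  2  2  2  3  3  1  4  4  4  5
Maximum dp value is 5.

5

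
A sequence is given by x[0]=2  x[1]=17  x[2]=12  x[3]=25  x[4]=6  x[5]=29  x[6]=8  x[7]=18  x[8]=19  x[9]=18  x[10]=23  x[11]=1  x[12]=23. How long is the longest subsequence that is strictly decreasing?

Let dp[i] be the longest strictly decreasing subsequence ending at i:
i:      0  1  2  3  4  5  6  7  8  9 10 11 12
x[i]:   2 17 12 25  6 29  8 18 19 18 23  1 23
dp:     1  1  2  1  3  1  3  2  2  3  2  4  2
Maximum is 4.

4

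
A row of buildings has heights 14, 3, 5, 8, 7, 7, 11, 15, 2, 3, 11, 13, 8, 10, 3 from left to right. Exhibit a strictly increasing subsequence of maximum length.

Patience tails give the LIS length; then backtrack through the dp parents:
14 → extends → [14]
3 → replaces 14 → [3]
5 → extends → [3, 5]
8 → extends → [3, 5, 8]
7 → replaces 8 → [3, 5, 7]
7 → already a tail → [3, 5, 7]
11 → extends → [3, 5, 7, 11]
15 → extends → [3, 5, 7, 11, 15]
2 → replaces 3 → [2, 5, 7, 11, 15]
3 → replaces 5 → [2, 3, 7, 11, 15]
11 → already a tail → [2, 3, 7, 11, 15]
13 → replaces 15 → [2, 3, 7, 11, 13]
8 → replaces 11 → [2, 3, 7, 8, 13]
10 → replaces 13 → [2, 3, 7, 8, 10]
3 → already a tail → [2, 3, 7, 8, 10]
Length 5; one witness is 3, 5, 8, 11, 15.

3, 5, 8, 11, 15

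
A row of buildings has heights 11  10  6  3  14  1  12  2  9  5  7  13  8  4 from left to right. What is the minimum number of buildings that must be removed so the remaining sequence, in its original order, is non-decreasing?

Fewest deletions = n − (longest non-decreasing subsequence).
i:      1  2  3  4  5  6  7  8  9 10 11 12 13 14
a[i]:  11 10  6  3 14  1 12  2  9  5  7 13  8  4
dp:     1  1  1  1  2  1  2  2  3  3  4  5  5  3
max dp = 5, so deletions = 14 − 5 = 9.

9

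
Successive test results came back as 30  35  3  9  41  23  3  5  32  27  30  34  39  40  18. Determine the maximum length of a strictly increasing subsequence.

Track the smallest tail for each achievable length (strict):
30 → extends → [30]
35 → extends → [30, 35]
3 → replaces 30 → [3, 35]
9 → replaces 35 → [3, 9]
41 → extends → [3, 9, 41]
23 → replaces 41 → [3, 9, 23]
3 → already a tail → [3, 9, 23]
5 → replaces 9 → [3, 5, 23]
32 → extends → [3, 5, 23, 32]
27 → replaces 32 → [3, 5, 23, 27]
30 → extends → [3, 5, 23, 27, 30]
34 → extends → [3, 5, 23, 27, 30, 34]
39 → extends → [3, 5, 23, 27, 30, 34, 39]
40 → extends → [3, 5, 23, 27, 30, 34, 39, 40]
18 → replaces 23 → [3, 5, 18, 27, 30, 34, 39, 40]
Eight tails, so the longest strictly increasing subsequence has length 8 (e.g. 3, 9, 23, 27, 30, 34, 39, 40).

8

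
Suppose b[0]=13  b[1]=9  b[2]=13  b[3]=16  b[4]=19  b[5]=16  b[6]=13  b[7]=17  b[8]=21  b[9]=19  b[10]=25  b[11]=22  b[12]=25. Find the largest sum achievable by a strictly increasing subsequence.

Let S[i] be the best sum of a strictly increasing subsequence ending at i:
i:       0   1   2   3   4   5   6   7   8   9  10  11  12
b[i]:   13   9  13  16  19  16  13  17  21  19  25  22  25
S:      13   9  22  38  57  38  22  55  78  74 103 100 125
Maximum is 125 (e.g. 9 + 13 + 16 + 19 + 21 + 22 + 25).

125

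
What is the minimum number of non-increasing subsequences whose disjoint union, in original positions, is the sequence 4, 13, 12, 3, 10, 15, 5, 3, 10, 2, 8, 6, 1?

The minimum number of non-increasing subsequences covering a sequence equals the length of its longest strictly increasing subsequence.
LIS length is 3 (e.g. 4, 13, 15), so 3 piles are needed.

3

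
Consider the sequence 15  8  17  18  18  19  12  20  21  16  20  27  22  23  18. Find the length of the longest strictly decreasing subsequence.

3

Let dp[i] be the longest strictly decreasing subsequence ending at i:
i:      1  2  3  4  5  6  7  8  9 10 11 12 13 14 15
a[i]:  15  8 17 18 18 19 12 20 21 16 20 27 22 23 18
dp:     1  2  1  1  1  1  2  1  1  2  2  1  2  2  3
Maximum is 3.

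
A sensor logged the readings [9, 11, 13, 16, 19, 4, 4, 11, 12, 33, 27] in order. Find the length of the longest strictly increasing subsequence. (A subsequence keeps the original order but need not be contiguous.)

6

Track the smallest tail for each achievable length (strict):
9 → extends → [9]
11 → extends → [9, 11]
13 → extends → [9, 11, 13]
16 → extends → [9, 11, 13, 16]
19 → extends → [9, 11, 13, 16, 19]
4 → replaces 9 → [4, 11, 13, 16, 19]
4 → already a tail → [4, 11, 13, 16, 19]
11 → already a tail → [4, 11, 13, 16, 19]
12 → replaces 13 → [4, 11, 12, 16, 19]
33 → extends → [4, 11, 12, 16, 19, 33]
27 → replaces 33 → [4, 11, 12, 16, 19, 27]
Six tails, so the longest strictly increasing subsequence has length 6 (e.g. 9, 11, 13, 16, 19, 33).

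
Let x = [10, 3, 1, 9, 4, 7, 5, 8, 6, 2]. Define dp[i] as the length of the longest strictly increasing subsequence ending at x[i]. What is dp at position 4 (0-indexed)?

dp[i] = 1 + max{dp[j] : j<i, x[j]<x[i]} (or 1 if no such j):
i:      0  1  2  3  4  5  6  7  8  9
x[i]:  10  3  1  9  4  7  5  8  6  2
dp:     1  1  1  2  2  3  3  4  4  2
At index 4 the value is 2.

2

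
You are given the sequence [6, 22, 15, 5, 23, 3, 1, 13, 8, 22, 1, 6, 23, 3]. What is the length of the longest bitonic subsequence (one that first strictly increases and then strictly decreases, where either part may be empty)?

7

inc[i] = longest strictly increasing subsequence ending at i; dec[i] = longest strictly decreasing subsequence starting at i:
i:      1  2  3  4  5  6  7  8  9 10 11 12 13 14
a[i]:   6 22 15  5 23  3  1 13  8 22  1  6 23  3
inc:    1  2  2  1  3  1  1  2  2  3  1  2  4  2
dec:    4  6  5  3  5  2  1  4  3  3  1  2  2  1
Best peak at i=2 (value 22): inc=2, dec=6, length 2+6−1 = 7.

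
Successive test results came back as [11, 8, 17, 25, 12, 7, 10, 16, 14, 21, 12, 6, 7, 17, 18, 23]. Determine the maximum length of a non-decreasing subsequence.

Let dp[i] be the length of the longest such subsequence ending at index i:
i:      1  2  3  4  5  6  7  8  9 10 11 12 13 14 15 16
a[i]:  11  8 17 25 12  7 10 16 14 21 12  6  7 17 18 23
dp:     1  1  2  3  2  1  2  3  3  4  3  1  2  4  5  6
Maximum dp value is 6.

6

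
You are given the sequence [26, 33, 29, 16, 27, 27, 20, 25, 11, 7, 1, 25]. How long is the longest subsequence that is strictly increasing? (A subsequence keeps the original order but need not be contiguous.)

Track the smallest tail for each achievable length (strict):
26 → extends → [26]
33 → extends → [26, 33]
29 → replaces 33 → [26, 29]
16 → replaces 26 → [16, 29]
27 → replaces 29 → [16, 27]
27 → already a tail → [16, 27]
20 → replaces 27 → [16, 20]
25 → extends → [16, 20, 25]
11 → replaces 16 → [11, 20, 25]
7 → replaces 11 → [7, 20, 25]
1 → replaces 7 → [1, 20, 25]
25 → already a tail → [1, 20, 25]
Three tails, so the longest strictly increasing subsequence has length 3 (e.g. 16, 20, 25).

3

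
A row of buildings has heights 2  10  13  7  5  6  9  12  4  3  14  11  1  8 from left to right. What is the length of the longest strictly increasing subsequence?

Let dp[i] be the length of the longest such subsequence ending at index i:
i:      1  2  3  4  5  6  7  8  9 10 11 12 13 14
a[i]:   2 10 13  7  5  6  9 12  4  3 14 11  1  8
dp:     1  2  3  2  2  3  4  5  2  2  6  5  1  4
Maximum dp value is 6.

6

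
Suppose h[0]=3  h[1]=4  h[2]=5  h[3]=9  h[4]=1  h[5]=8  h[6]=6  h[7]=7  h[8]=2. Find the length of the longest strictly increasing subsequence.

5

Track the smallest tail for each achievable length (strict):
3 → extends → [3]
4 → extends → [3, 4]
5 → extends → [3, 4, 5]
9 → extends → [3, 4, 5, 9]
1 → replaces 3 → [1, 4, 5, 9]
8 → replaces 9 → [1, 4, 5, 8]
6 → replaces 8 → [1, 4, 5, 6]
7 → extends → [1, 4, 5, 6, 7]
2 → replaces 4 → [1, 2, 5, 6, 7]
Five tails, so the longest strictly increasing subsequence has length 5 (e.g. 3, 4, 5, 6, 7).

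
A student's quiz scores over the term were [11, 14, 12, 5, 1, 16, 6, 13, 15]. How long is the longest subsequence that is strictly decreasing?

4

Let dp[i] be the longest strictly decreasing subsequence ending at i:
i:      1  2  3  4  5  6  7  8  9
a[i]:  11 14 12  5  1 16  6 13 15
dp:     1  1  2  3  4  1  3  2  2
Maximum is 4.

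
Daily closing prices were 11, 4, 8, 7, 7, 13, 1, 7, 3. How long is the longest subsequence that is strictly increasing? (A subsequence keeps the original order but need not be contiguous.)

3

Track the smallest tail for each achievable length (strict):
11 → extends → [11]
4 → replaces 11 → [4]
8 → extends → [4, 8]
7 → replaces 8 → [4, 7]
7 → already a tail → [4, 7]
13 → extends → [4, 7, 13]
1 → replaces 4 → [1, 7, 13]
7 → already a tail → [1, 7, 13]
3 → replaces 7 → [1, 3, 13]
Three tails, so the longest strictly increasing subsequence has length 3 (e.g. 4, 8, 13).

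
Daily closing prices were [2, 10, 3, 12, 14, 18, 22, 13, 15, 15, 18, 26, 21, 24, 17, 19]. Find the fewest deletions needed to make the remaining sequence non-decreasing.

Fewest deletions = n − (longest non-decreasing subsequence).
Patience tails:
2 → extends → [2]
10 → extends → [2, 10]
3 → replaces 10 → [2, 3]
12 → extends → [2, 3, 12]
14 → extends → [2, 3, 12, 14]
18 → extends → [2, 3, 12, 14, 18]
22 → extends → [2, 3, 12, 14, 18, 22]
13 → replaces 14 → [2, 3, 12, 13, 18, 22]
15 → replaces 18 → [2, 3, 12, 13, 15, 22]
15 → replaces 22 → [2, 3, 12, 13, 15, 15]
18 → extends → [2, 3, 12, 13, 15, 15, 18]
26 → extends → [2, 3, 12, 13, 15, 15, 18, 26]
21 → replaces 26 → [2, 3, 12, 13, 15, 15, 18, 21]
24 → extends → [2, 3, 12, 13, 15, 15, 18, 21, 24]
17 → replaces 18 → [2, 3, 12, 13, 15, 15, 17, 21, 24]
19 → replaces 21 → [2, 3, 12, 13, 15, 15, 17, 19, 24]
Longest non-decreasing subsequence has length 9, so deletions = 16 − 9 = 7.

7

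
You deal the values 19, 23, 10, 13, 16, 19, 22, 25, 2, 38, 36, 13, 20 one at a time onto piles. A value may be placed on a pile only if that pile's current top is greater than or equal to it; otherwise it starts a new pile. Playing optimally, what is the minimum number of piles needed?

Place each on the leftmost legal pile:
19 → new pile 1 (tops now [19])
23 → new pile 2 (tops now [19, 23])
10 → pile 1 (tops now [10, 23])
13 → pile 2 (tops now [10, 13])
16 → new pile 3 (tops now [10, 13, 16])
19 → new pile 4 (tops now [10, 13, 16, 19])
22 → new pile 5 (tops now [10, 13, 16, 19, 22])
25 → new pile 6 (tops now [10, 13, 16, 19, 22, 25])
2 → pile 1 (tops now [2, 13, 16, 19, 22, 25])
38 → new pile 7 (tops now [2, 13, 16, 19, 22, 25, 38])
36 → pile 7 (tops now [2, 13, 16, 19, 22, 25, 36])
13 → pile 2 (tops now [2, 13, 16, 19, 22, 25, 36])
20 → pile 5 (tops now [2, 13, 16, 19, 20, 25, 36])
Seven piles.

7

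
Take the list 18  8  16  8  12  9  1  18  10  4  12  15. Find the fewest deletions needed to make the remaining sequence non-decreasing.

6

Fewest deletions = n − (longest non-decreasing subsequence).
Patience tails:
18 → extends → [18]
8 → replaces 18 → [8]
16 → extends → [8, 16]
8 → replaces 16 → [8, 8]
12 → extends → [8, 8, 12]
9 → replaces 12 → [8, 8, 9]
1 → replaces 8 → [1, 8, 9]
18 → extends → [1, 8, 9, 18]
10 → replaces 18 → [1, 8, 9, 10]
4 → replaces 8 → [1, 4, 9, 10]
12 → extends → [1, 4, 9, 10, 12]
15 → extends → [1, 4, 9, 10, 12, 15]
Longest non-decreasing subsequence has length 6, so deletions = 12 − 6 = 6.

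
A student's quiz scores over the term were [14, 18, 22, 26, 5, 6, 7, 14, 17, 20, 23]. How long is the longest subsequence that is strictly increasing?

7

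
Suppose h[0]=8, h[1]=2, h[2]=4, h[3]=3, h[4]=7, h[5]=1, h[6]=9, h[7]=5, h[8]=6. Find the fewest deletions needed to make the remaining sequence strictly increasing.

5

Fewest deletions = n − (longest strictly increasing subsequence).
i:     0 1 2 3 4 5 6 7 8
h[i]:  8 2 4 3 7 1 9 5 6
dp:    1 1 2 2 3 1 4 3 4
max dp = 4, so deletions = 9 − 4 = 5.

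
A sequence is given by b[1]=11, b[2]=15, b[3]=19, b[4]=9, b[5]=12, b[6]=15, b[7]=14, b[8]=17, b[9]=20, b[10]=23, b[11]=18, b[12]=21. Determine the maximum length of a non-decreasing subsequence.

Track the smallest tail for each achievable length (allowing ties):
11 → extends → [11]
15 → extends → [11, 15]
19 → extends → [11, 15, 19]
9 → replaces 11 → [9, 15, 19]
12 → replaces 15 → [9, 12, 19]
15 → replaces 19 → [9, 12, 15]
14 → replaces 15 → [9, 12, 14]
17 → extends → [9, 12, 14, 17]
20 → extends → [9, 12, 14, 17, 20]
23 → extends → [9, 12, 14, 17, 20, 23]
18 → replaces 20 → [9, 12, 14, 17, 18, 23]
21 → replaces 23 → [9, 12, 14, 17, 18, 21]
Six tails, so the longest non-decreasing subsequence has length 6 (e.g. 11, 15, 15, 17, 20, 23).

6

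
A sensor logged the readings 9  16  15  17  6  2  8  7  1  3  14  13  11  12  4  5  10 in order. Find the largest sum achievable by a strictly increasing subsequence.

42

Let S[i] be the best sum of a strictly increasing subsequence ending at i:
i:      1  2  3  4  5  6  7  8  9 10 11 12 13 14 15 16 17
a[i]:   9 16 15 17  6  2  8  7  1  3 14 13 11 12  4  5 10
S:      9 25 24 42  6  2 14 13  1  5 28 27 25 37  9 14 24
Maximum is 42 (e.g. 9 + 16 + 17).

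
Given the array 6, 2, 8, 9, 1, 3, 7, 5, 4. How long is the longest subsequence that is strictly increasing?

3

Let dp[i] be the length of the longest such subsequence ending at index i:
i:     1 2 3 4 5 6 7 8 9
a[i]:  6 2 8 9 1 3 7 5 4
dp:    1 1 2 3 1 2 3 3 3
Maximum dp value is 3.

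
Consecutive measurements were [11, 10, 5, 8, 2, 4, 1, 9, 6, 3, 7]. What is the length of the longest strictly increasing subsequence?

4

Let dp[i] be the length of the longest such subsequence ending at index i:
i:      1  2  3  4  5  6  7  8  9 10 11
a[i]:  11 10  5  8  2  4  1  9  6  3  7
dp:     1  1  1  2  1  2  1  3  3  2  4
Maximum dp value is 4.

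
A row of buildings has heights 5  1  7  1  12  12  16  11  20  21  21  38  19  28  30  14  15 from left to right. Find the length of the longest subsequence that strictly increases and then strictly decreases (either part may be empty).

9

inc[i] = longest strictly increasing subsequence ending at i; dec[i] = longest strictly decreasing subsequence starting at i:
i:      1  2  3  4  5  6  7  8  9 10 11 12 13 14 15 16 17
a[i]:   5  1  7  1 12 12 16 11 20 21 21 38 19 28 30 14 15
inc:    1  1  2  1  3  3  4  3  5  6  6  7  5  7  8  4  5
dec:    2  1  2  1  2  2  2  1  3  3  3  3  2  2  2  1  1
Best peak at i=12 (value 38): inc=7, dec=3, length 7+3−1 = 9.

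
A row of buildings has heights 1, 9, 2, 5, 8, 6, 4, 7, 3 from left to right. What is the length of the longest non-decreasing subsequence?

Track the smallest tail for each achievable length (allowing ties):
1 → extends → [1]
9 → extends → [1, 9]
2 → replaces 9 → [1, 2]
5 → extends → [1, 2, 5]
8 → extends → [1, 2, 5, 8]
6 → replaces 8 → [1, 2, 5, 6]
4 → replaces 5 → [1, 2, 4, 6]
7 → extends → [1, 2, 4, 6, 7]
3 → replaces 4 → [1, 2, 3, 6, 7]
Five tails, so the longest non-decreasing subsequence has length 5 (e.g. 1, 2, 5, 6, 7).

5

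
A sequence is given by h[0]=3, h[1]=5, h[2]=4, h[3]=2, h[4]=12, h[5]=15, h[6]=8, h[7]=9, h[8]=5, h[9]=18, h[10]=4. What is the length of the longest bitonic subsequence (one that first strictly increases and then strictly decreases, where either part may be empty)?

inc[i] = longest strictly increasing subsequence ending at i; dec[i] = longest strictly decreasing subsequence starting at i:
i:      0  1  2  3  4  5  6  7  8  9 10
h[i]:   3  5  4  2 12 15  8  9  5 18  4
inc:    1  2  2  1  3  4  3  4  3  5  2
dec:    2  3  2  1  4  4  3  3  2  2  1
Best peak at i=5 (value 15): inc=4, dec=4, length 4+4−1 = 7.

7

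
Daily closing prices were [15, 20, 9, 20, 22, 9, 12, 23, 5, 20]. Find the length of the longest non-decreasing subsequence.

5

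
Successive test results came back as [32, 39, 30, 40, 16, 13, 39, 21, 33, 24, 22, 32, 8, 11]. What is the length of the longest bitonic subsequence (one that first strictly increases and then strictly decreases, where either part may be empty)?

inc[i] = longest strictly increasing subsequence ending at i; dec[i] = longest strictly decreasing subsequence starting at i:
i:      1  2  3  4  5  6  7  8  9 10 11 12 13 14
a[i]:  32 39 30 40 16 13 39 21 33 24 22 32  8 11
inc:    1  2  1  3  1  1  2  2  3  3  3  4  1  2
dec:    5  5  4  6  3  2  5  2  4  3  2  2  1  1
Best peak at i=4 (value 40): inc=3, dec=6, length 3+6−1 = 8.

8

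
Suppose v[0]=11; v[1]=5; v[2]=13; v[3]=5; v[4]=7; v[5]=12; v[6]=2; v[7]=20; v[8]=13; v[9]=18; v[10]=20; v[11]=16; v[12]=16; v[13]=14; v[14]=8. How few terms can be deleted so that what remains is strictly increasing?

9

Fewest deletions = n − (longest strictly increasing subsequence).
Patience tails:
11 → extends → [11]
5 → replaces 11 → [5]
13 → extends → [5, 13]
5 → already a tail → [5, 13]
7 → replaces 13 → [5, 7]
12 → extends → [5, 7, 12]
2 → replaces 5 → [2, 7, 12]
20 → extends → [2, 7, 12, 20]
13 → replaces 20 → [2, 7, 12, 13]
18 → extends → [2, 7, 12, 13, 18]
20 → extends → [2, 7, 12, 13, 18, 20]
16 → replaces 18 → [2, 7, 12, 13, 16, 20]
16 → already a tail → [2, 7, 12, 13, 16, 20]
14 → replaces 16 → [2, 7, 12, 13, 14, 20]
8 → replaces 12 → [2, 7, 8, 13, 14, 20]
Longest strictly increasing subsequence has length 6, so deletions = 15 − 6 = 9.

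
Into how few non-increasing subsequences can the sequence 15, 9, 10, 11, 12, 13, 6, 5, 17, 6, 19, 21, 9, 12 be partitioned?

The minimum number of non-increasing subsequences covering a sequence equals the length of its longest strictly increasing subsequence.
LIS length is 8 (e.g. 9, 10, 11, 12, 13, 17, 19, 21), so 8 piles are needed.

8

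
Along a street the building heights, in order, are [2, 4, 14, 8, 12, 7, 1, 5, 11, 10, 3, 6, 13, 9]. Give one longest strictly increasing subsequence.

2, 4, 8, 12, 13

Patience tails give the LIS length; then backtrack through the dp parents:
2 → extends → [2]
4 → extends → [2, 4]
14 → extends → [2, 4, 14]
8 → replaces 14 → [2, 4, 8]
12 → extends → [2, 4, 8, 12]
7 → replaces 8 → [2, 4, 7, 12]
1 → replaces 2 → [1, 4, 7, 12]
5 → replaces 7 → [1, 4, 5, 12]
11 → replaces 12 → [1, 4, 5, 11]
10 → replaces 11 → [1, 4, 5, 10]
3 → replaces 4 → [1, 3, 5, 10]
6 → replaces 10 → [1, 3, 5, 6]
13 → extends → [1, 3, 5, 6, 13]
9 → replaces 13 → [1, 3, 5, 6, 9]
Length 5; one witness is 2, 4, 8, 12, 13.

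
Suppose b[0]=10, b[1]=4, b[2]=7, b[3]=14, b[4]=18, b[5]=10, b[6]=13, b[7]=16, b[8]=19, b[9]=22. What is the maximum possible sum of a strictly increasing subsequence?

91

Let S[i] be the best sum of a strictly increasing subsequence ending at i:
i:      0  1  2  3  4  5  6  7  8  9
b[i]:  10  4  7 14 18 10 13 16 19 22
S:     10  4 11 25 43 21 34 50 69 91
Maximum is 91 (e.g. 4 + 7 + 10 + 13 + 16 + 19 + 22).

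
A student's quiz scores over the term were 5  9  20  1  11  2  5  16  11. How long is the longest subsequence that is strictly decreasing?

3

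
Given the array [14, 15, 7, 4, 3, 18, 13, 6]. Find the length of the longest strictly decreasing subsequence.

4

Let dp[i] be the longest strictly decreasing subsequence ending at i:
i:      1  2  3  4  5  6  7  8
a[i]:  14 15  7  4  3 18 13  6
dp:     1  1  2  3  4  1  2  3
Maximum is 4.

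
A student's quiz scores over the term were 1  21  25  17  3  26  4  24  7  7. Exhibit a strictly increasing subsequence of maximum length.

Patience tails give the LIS length; then backtrack through the dp parents:
1 → extends → [1]
21 → extends → [1, 21]
25 → extends → [1, 21, 25]
17 → replaces 21 → [1, 17, 25]
3 → replaces 17 → [1, 3, 25]
26 → extends → [1, 3, 25, 26]
4 → replaces 25 → [1, 3, 4, 26]
24 → replaces 26 → [1, 3, 4, 24]
7 → replaces 24 → [1, 3, 4, 7]
7 → already a tail → [1, 3, 4, 7]
Length 4; one witness is 1, 21, 25, 26.

1, 21, 25, 26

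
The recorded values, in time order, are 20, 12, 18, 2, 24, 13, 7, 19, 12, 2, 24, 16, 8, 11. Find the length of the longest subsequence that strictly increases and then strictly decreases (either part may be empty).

inc[i] = longest strictly increasing subsequence ending at i; dec[i] = longest strictly decreasing subsequence starting at i:
i:      1  2  3  4  5  6  7  8  9 10 11 12 13 14
a[i]:  20 12 18  2 24 13  7 19 12  2 24 16  8 11
inc:    1  1  2  1  3  2  2  3  3  1  4  4  3  4
dec:    5  3  4  1  4  3  2  3  2  1  3  2  1  1
Best peak at i=5 (value 24): inc=3, dec=4, length 3+4−1 = 6.

6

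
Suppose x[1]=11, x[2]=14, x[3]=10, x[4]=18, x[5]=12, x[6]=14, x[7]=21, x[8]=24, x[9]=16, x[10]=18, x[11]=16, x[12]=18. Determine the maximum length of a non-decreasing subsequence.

Track the smallest tail for each achievable length (allowing ties):
11 → extends → [11]
14 → extends → [11, 14]
10 → replaces 11 → [10, 14]
18 → extends → [10, 14, 18]
12 → replaces 14 → [10, 12, 18]
14 → replaces 18 → [10, 12, 14]
21 → extends → [10, 12, 14, 21]
24 → extends → [10, 12, 14, 21, 24]
16 → replaces 21 → [10, 12, 14, 16, 24]
18 → replaces 24 → [10, 12, 14, 16, 18]
16 → replaces 18 → [10, 12, 14, 16, 16]
18 → extends → [10, 12, 14, 16, 16, 18]
Six tails, so the longest non-decreasing subsequence has length 6 (e.g. 11, 14, 14, 16, 18, 18).

6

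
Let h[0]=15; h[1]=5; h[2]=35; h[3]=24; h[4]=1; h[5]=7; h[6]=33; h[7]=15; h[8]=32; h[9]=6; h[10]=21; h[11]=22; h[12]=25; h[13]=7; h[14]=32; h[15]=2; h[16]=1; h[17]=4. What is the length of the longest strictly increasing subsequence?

Track the smallest tail for each achievable length (strict):
15 → extends → [15]
5 → replaces 15 → [5]
35 → extends → [5, 35]
24 → replaces 35 → [5, 24]
1 → replaces 5 → [1, 24]
7 → replaces 24 → [1, 7]
33 → extends → [1, 7, 33]
15 → replaces 33 → [1, 7, 15]
32 → extends → [1, 7, 15, 32]
6 → replaces 7 → [1, 6, 15, 32]
21 → replaces 32 → [1, 6, 15, 21]
22 → extends → [1, 6, 15, 21, 22]
25 → extends → [1, 6, 15, 21, 22, 25]
7 → replaces 15 → [1, 6, 7, 21, 22, 25]
32 → extends → [1, 6, 7, 21, 22, 25, 32]
2 → replaces 6 → [1, 2, 7, 21, 22, 25, 32]
1 → already a tail → [1, 2, 7, 21, 22, 25, 32]
4 → replaces 7 → [1, 2, 4, 21, 22, 25, 32]
Seven tails, so the longest strictly increasing subsequence has length 7 (e.g. 5, 7, 15, 21, 22, 25, 32).

7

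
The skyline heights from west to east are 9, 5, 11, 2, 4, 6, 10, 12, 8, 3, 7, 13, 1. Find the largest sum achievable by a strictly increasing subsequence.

47

Let S[i] be the best sum of a strictly increasing subsequence ending at i:
i:      1  2  3  4  5  6  7  8  9 10 11 12 13
a[i]:   9  5 11  2  4  6 10 12  8  3  7 13  1
S:      9  5 20  2  6 12 22 34 20  5 19 47  1
Maximum is 47 (e.g. 2 + 4 + 6 + 10 + 12 + 13).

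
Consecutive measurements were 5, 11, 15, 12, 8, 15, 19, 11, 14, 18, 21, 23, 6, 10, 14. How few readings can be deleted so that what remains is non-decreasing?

8

Fewest deletions = n − (longest non-decreasing subsequence).
Patience tails:
5 → extends → [5]
11 → extends → [5, 11]
15 → extends → [5, 11, 15]
12 → replaces 15 → [5, 11, 12]
8 → replaces 11 → [5, 8, 12]
15 → extends → [5, 8, 12, 15]
19 → extends → [5, 8, 12, 15, 19]
11 → replaces 12 → [5, 8, 11, 15, 19]
14 → replaces 15 → [5, 8, 11, 14, 19]
18 → replaces 19 → [5, 8, 11, 14, 18]
21 → extends → [5, 8, 11, 14, 18, 21]
23 → extends → [5, 8, 11, 14, 18, 21, 23]
6 → replaces 8 → [5, 6, 11, 14, 18, 21, 23]
10 → replaces 11 → [5, 6, 10, 14, 18, 21, 23]
14 → replaces 18 → [5, 6, 10, 14, 14, 21, 23]
Longest non-decreasing subsequence has length 7, so deletions = 15 − 7 = 8.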